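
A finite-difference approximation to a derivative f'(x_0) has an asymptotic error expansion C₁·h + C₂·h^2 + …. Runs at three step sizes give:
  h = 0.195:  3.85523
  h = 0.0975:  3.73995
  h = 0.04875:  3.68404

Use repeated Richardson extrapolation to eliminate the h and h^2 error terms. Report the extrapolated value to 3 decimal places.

3.629

First eliminate the h term (factor 2^1 = 2):
  B₁ = (2·3.73995 − 3.85523)/1 = 3.62467
  B₂ = (2·3.68404 − 3.73995)/1 = 3.62813
Then eliminate the h^2 term (factor 2^2 = 4):
  (4·3.62813 − 3.62467)/3 = 3.62928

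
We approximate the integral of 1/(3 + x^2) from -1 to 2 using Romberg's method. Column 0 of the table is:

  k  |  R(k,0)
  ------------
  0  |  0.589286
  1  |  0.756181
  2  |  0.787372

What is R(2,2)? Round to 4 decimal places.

Richardson extrapolation on the trapezoidal column (denominator 4−1=3):
R(1,1) = 0.756181 + (0.756181 − 0.589286)/3 = 0.811813
R(2,1) = 0.787372 + (0.787372 − 0.756181)/3 = 0.797769
R(2,2) = (16·0.797769 − 0.811813) / 15 = 0.796833
(Column j=1 coincides with Simpson's rule on the same nodes.)

0.7968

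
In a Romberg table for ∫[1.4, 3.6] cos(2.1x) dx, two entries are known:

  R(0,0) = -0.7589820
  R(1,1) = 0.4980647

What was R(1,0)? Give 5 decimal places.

From R(1,1) = (4·R(1,0) − R(0,0))/3, solve for R(1,0):
4·R(1,0) = 3·0.4980647 + (-0.7589820) = 0.7352121
R(1,0) = 0.1838030

0.18380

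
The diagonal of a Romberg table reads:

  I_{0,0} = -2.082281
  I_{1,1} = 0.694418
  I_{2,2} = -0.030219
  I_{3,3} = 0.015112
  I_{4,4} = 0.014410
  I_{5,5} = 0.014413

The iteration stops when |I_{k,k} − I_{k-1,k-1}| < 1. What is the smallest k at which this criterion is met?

|I_{1,1} − I_{0,0}| = 2.776699 ≥ 1
|I_{2,2} − I_{1,1}| = 0.724637 < 1

k = 2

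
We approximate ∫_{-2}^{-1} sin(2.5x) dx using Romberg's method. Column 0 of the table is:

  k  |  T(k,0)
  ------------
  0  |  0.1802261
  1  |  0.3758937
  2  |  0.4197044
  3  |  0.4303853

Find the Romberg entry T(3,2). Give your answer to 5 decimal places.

Richardson extrapolation on the trapezoidal column (denominator 4−1=3):
T(2,1) = (4·0.4197044 − 0.3758937) / 3 = 0.4343080
T(3,1) = (4·0.4303853 − 0.4197044) / 3 = 0.4339456
T(3,2) = (16·0.4339456 − 0.4343080) / 15 = 0.4339214

0.43392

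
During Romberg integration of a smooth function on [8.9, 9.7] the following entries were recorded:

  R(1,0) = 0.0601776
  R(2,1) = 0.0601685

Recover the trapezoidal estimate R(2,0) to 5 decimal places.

From R(2,1) = (4·R(2,0) − R(1,0))/3, solve for R(2,0):
4·R(2,0) = 3·0.0601685 + 0.0601776 = 0.2406831
R(2,0) = 0.0601708

0.06017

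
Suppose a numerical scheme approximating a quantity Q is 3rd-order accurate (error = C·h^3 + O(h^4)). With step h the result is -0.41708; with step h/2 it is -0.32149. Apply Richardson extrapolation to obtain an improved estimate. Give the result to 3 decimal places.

-0.308

The leading error scales as h^3; refining by a factor of 2 reduces it by 2^3 = 8.
Extrapolated value = (8·A(h/2) − A(h)) / (8 − 1)
= (8·(-0.32149) − (-0.41708)) / 7
= -2.15484 / 7 = -0.30783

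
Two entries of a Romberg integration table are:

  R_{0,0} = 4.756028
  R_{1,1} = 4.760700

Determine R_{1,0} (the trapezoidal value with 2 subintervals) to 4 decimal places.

From R_{1,1} = (4·R_{1,0} − R_{0,0})/3, solve for R_{1,0}:
4·R_{1,0} = 3·4.760700 + 4.756028 = 19.038128
R_{1,0} = 4.759532

4.7595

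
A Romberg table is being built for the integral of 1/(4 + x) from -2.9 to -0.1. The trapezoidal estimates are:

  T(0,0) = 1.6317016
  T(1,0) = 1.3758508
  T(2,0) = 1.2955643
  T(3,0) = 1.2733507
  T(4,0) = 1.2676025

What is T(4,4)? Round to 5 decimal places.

T(1,1) = (4·1.3758508 − 1.6317016) / 3 = 1.2905672
T(2,1) = 1.2955643 + (1.2955643 − 1.3758508)/3 = 1.2688021
T(3,1) = 1.2733507 + (1.2733507 − 1.2955643)/3 = 1.2659462
T(4,1) = (4·1.2676025 − 1.2733507) / 3 = 1.2656864
T(2,2) = (16·1.2688021 − 1.2905672) / 15 = 1.2673511
T(3,2) = (16·1.2659462 − 1.2688021) / 15 = 1.2657558
T(4,2) = 1.2656864 + (1.2656864 − 1.2659462)/15 = 1.2656691
T(3,3) = 1.2657558 + (1.2657558 − 1.2673511)/63 = 1.2657305
T(4,3) = (64·1.2656691 − 1.2657558) / 63 = 1.2656677
T(4,4) = (256·1.2656677 − 1.2657305) / 255 = 1.2656675

1.26567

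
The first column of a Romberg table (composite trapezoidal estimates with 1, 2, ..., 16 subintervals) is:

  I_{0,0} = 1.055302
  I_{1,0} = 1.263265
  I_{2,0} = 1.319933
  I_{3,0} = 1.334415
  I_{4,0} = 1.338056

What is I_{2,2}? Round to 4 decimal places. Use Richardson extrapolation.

I_{1,1} = (4·1.263265 − 1.055302) / 3 = 1.332586
I_{2,1} = (4·1.319933 − 1.263265) / 3 = 1.338822
I_{2,2} = 1.338822 + (1.338822 − 1.332586)/15 = 1.339238

1.3392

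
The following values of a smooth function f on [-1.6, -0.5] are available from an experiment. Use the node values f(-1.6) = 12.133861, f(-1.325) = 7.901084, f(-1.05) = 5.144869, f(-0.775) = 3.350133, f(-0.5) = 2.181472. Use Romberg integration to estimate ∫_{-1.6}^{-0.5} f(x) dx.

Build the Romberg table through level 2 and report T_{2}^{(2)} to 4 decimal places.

6.3798

T_{0}^{(0)} (trapezoid, 1 panel, h=1.1000): 7.873433
T_{1}^{(0)} (trapezoid, 2 panels, h=0.5500): 6.766395
T_{2}^{(0)} (trapezoid, 4 panels, h=0.2750): 6.477282
T_{1}^{(1)} = 6.766395 + (6.766395 − 7.873433)/3 = 6.397382
T_{2}^{(1)} = 6.477282 + (6.477282 − 6.766395)/3 = 6.380911
T_{2}^{(2)} = 6.380911 + (6.380911 − 6.397382)/15 = 6.379813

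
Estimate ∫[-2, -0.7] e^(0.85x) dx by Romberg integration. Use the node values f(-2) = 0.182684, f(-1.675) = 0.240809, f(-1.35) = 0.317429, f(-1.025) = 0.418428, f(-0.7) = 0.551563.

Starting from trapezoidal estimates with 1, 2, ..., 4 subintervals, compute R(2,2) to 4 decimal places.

R(0,0) (trapezoid, 1 panel, h=1.3000): 0.477261
R(1,0) (trapezoid, 2 panels, h=0.6500): 0.444959
R(2,0) (trapezoid, 4 panels, h=0.3250): 0.436732
R(1,1) = 0.444959 + (0.444959 − 0.477261)/3 = 0.434192
R(2,1) = 0.436732 + (0.436732 − 0.444959)/3 = 0.433990
R(2,2) = 0.433990 + (0.433990 − 0.434192)/15 = 0.433977

0.4340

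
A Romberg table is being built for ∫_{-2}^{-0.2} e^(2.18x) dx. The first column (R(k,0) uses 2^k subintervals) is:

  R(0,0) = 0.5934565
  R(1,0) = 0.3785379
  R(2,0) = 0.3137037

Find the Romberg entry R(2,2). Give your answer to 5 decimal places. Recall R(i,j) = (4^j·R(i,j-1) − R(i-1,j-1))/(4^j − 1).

Richardson extrapolation on the trapezoidal column (denominator 4−1=3):
R(1,1) = 0.3785379 + (0.3785379 − 0.5934565)/3 = 0.3068984
R(2,1) = 0.3137037 + (0.3137037 − 0.3785379)/3 = 0.2920923
R(2,2) = 0.2920923 + (0.2920923 − 0.3068984)/15 = 0.2911052

0.29111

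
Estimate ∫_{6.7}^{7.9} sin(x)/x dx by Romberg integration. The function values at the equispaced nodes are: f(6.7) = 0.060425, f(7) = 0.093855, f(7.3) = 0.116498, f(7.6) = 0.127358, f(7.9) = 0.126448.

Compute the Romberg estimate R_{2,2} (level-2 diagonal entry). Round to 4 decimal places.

0.1305

R_{0,0} (trapezoid, 1 panel, h=1.2000): 0.112124
R_{1,0} (trapezoid, 2 panels, h=0.6000): 0.125961
R_{2,0} (trapezoid, 4 panels, h=0.3000): 0.129344
R_{1,1} = 0.125961 + (0.125961 − 0.112124)/3 = 0.130573
R_{2,1} = 0.129344 + (0.129344 − 0.125961)/3 = 0.130472
R_{2,2} = 0.130472 + (0.130472 − 0.130573)/15 = 0.130465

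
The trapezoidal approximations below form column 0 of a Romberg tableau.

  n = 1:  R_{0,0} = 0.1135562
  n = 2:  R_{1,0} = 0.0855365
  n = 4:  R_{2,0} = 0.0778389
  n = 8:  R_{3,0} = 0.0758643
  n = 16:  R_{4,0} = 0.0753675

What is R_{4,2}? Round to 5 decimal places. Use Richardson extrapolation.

Richardson extrapolation on the trapezoidal column (denominator 4−1=3):
R_{3,1} = (4·0.0758643 − 0.0778389) / 3 = 0.0752061
R_{4,1} = (4·0.0753675 − 0.0758643) / 3 = 0.0752019
R_{4,2} = (16·0.0752019 − 0.0752061) / 15 = 0.0752016

0.07520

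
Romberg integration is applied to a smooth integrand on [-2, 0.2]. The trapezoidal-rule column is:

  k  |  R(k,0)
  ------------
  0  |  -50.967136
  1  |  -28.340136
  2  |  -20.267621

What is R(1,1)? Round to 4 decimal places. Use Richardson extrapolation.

-20.7978

Richardson extrapolation on the trapezoidal column (denominator 4−1=3):
R(1,1) = (4·(-28.340136) − (-50.967136)) / 3 = -20.797803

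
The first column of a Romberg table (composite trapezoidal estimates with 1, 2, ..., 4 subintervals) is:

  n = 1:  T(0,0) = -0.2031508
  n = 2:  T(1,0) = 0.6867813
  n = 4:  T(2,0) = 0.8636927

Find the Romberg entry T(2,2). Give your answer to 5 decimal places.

Richardson extrapolation on the trapezoidal column (denominator 4−1=3):
T(1,1) = (4·0.6867813 − (-0.2031508)) / 3 = 0.9834253
T(2,1) = (4·0.8636927 − 0.6867813) / 3 = 0.9226632
T(2,2) = 0.9226632 + (0.9226632 − 0.9834253)/15 = 0.9186124

0.91861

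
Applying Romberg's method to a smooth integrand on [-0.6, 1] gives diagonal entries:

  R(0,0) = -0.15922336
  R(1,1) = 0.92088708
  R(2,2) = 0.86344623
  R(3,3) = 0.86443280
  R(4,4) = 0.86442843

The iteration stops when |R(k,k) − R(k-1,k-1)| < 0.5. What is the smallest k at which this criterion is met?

|R(1,1) − R(0,0)| = 1.08011044 ≥ 0.5
|R(2,2) − R(1,1)| = 0.05744085 < 0.5

k = 2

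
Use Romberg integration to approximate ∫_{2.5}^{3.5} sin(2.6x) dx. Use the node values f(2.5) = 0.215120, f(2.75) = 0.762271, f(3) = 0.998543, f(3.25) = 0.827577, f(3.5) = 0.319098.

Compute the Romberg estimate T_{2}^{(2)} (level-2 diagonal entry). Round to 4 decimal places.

0.7400

T_{0}^{(0)} (trapezoid, 1 panel, h=1.0000): 0.267109
T_{1}^{(0)} (trapezoid, 2 panels, h=0.5000): 0.632826
T_{2}^{(0)} (trapezoid, 4 panels, h=0.2500): 0.713875
T_{1}^{(1)} = 0.632826 + (0.632826 − 0.267109)/3 = 0.754732
T_{2}^{(1)} = 0.713875 + (0.713875 − 0.632826)/3 = 0.740891
T_{2}^{(2)} = 0.740891 + (0.740891 − 0.754732)/15 = 0.739968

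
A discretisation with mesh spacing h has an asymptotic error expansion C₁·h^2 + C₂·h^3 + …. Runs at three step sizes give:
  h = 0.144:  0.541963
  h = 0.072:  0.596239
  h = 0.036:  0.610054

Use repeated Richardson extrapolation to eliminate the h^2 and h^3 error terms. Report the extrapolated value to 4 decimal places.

First eliminate the h^2 term (factor 2^2 = 4):
  B₁ = (4·0.596239 − 0.541963)/3 = 0.614331
  B₂ = (4·0.610054 − 0.596239)/3 = 0.614659
Then eliminate the h^3 term (factor 2^3 = 8):
  (8·0.614659 − 0.614331)/7 = 0.614706

0.6147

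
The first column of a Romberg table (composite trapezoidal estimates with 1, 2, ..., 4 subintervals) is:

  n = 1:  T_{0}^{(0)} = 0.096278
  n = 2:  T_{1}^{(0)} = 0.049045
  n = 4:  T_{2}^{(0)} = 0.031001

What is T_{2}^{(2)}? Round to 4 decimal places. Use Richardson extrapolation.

0.0244

Richardson extrapolation on the trapezoidal column (denominator 4−1=3):
T_{1}^{(1)} = (4·0.049045 − 0.096278) / 3 = 0.033301
T_{2}^{(1)} = (4·0.031001 − 0.049045) / 3 = 0.024986
T_{2}^{(2)} = 0.024986 + (0.024986 − 0.033301)/15 = 0.024432
(Column j=1 coincides with Simpson's rule on the same nodes.)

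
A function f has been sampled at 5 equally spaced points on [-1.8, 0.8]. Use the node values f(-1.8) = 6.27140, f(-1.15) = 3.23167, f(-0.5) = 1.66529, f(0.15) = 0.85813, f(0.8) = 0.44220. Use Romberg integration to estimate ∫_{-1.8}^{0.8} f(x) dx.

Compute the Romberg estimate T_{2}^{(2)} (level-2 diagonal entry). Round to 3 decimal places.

T_{0}^{(0)} (trapezoid, 1 panel, h=2.6000): 8.72768
T_{1}^{(0)} (trapezoid, 2 panels, h=1.3000): 6.52872
T_{2}^{(0)} (trapezoid, 4 panels, h=0.6500): 5.92273
T_{1}^{(1)} = 6.52872 + (6.52872 − 8.72768)/3 = 5.79573
T_{2}^{(1)} = 5.92273 + (5.92273 − 6.52872)/3 = 5.72073
T_{2}^{(2)} = 5.72073 + (5.72073 − 5.79573)/15 = 5.71573

5.716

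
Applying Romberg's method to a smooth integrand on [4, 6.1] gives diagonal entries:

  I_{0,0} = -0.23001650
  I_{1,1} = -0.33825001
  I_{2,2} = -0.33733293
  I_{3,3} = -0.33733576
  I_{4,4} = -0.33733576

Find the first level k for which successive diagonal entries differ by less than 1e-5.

k = 3

|I_{1,1} − I_{0,0}| = 0.10823351 ≥ 1e-5
|I_{2,2} − I_{1,1}| = 0.00091708 ≥ 1e-5
|I_{3,3} − I_{2,2}| = 0.00000283 < 1e-5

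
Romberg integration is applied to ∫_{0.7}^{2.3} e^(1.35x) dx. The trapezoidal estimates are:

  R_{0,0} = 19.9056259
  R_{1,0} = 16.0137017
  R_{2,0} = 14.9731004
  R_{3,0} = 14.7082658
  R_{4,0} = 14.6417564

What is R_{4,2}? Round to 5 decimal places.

14.61956

R_{3,1} = (4·14.7082658 − 14.9731004) / 3 = 14.6199876
R_{4,1} = 14.6417564 + (14.6417564 − 14.7082658)/3 = 14.6195866
R_{4,2} = (16·14.6195866 − 14.6199876) / 15 = 14.6195599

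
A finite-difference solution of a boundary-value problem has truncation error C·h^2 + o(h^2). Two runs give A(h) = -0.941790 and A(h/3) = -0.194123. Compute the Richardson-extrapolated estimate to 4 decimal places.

-0.1007

Extrapolated value = (9·A(h/3) − A(h)) / (9 − 1)
= (9·(-0.194123) − (-0.941790)) / 8
= -0.805317 / 8 = -0.100665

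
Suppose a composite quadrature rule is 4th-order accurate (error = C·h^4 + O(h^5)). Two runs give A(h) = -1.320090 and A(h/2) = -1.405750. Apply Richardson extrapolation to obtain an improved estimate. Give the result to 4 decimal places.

Extrapolated value = (16·A(h/2) − A(h)) / (16 − 1)
= (16·(-1.405750) − (-1.320090)) / 15
= -21.171910 / 15 = -1.411461

-1.4115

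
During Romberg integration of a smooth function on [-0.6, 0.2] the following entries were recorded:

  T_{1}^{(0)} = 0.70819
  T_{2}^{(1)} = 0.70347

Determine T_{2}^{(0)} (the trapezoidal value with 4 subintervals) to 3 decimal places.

From T_{2}^{(1)} = (4·T_{2}^{(0)} − T_{1}^{(0)})/3, solve for T_{2}^{(0)}:
4·T_{2}^{(0)} = 3·0.70347 + 0.70819 = 2.81860
T_{2}^{(0)} = 0.70465

0.705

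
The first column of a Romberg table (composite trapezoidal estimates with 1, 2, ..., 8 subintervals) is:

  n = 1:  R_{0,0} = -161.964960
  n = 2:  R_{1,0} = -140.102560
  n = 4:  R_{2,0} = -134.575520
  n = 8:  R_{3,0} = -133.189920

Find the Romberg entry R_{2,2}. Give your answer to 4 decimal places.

R_{1,1} = -140.102560 + (-140.102560 − (-161.964960))/3 = -132.815093
R_{2,1} = -134.575520 + (-134.575520 − (-140.102560))/3 = -132.733173
R_{2,2} = -132.733173 + (-132.733173 − (-132.815093))/15 = -132.727712
(Column j=1 coincides with Simpson's rule on the same nodes.)

-132.7277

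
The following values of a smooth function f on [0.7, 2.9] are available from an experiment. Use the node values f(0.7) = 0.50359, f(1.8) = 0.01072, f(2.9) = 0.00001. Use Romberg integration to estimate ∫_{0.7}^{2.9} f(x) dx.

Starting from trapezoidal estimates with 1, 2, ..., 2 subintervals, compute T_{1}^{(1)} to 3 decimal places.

0.200

T_{0}^{(0)} (trapezoid, 1 panel, h=2.2000): 0.55396
T_{1}^{(0)} (trapezoid, 2 panels, h=1.1000): 0.28877
T_{1}^{(1)} = 0.28877 + (0.28877 − 0.55396)/3 = 0.20037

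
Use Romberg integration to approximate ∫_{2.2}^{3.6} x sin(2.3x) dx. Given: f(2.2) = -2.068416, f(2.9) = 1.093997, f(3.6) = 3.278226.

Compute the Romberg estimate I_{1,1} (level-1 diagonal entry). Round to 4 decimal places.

I_{0,0} (trapezoid, 1 panel, h=1.4000): 0.846867
I_{1,0} (trapezoid, 2 panels, h=0.7000): 1.189231
I_{1,1} = 1.189231 + (1.189231 − 0.846867)/3 = 1.303352

1.3034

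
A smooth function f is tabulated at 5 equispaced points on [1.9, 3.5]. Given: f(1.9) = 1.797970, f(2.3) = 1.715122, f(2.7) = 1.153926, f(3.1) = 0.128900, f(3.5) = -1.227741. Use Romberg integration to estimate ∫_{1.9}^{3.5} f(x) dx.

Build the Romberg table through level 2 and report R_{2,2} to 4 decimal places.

R_{0,0} (trapezoid, 1 panel, h=1.6000): 0.456183
R_{1,0} (trapezoid, 2 panels, h=0.8000): 1.151232
R_{2,0} (trapezoid, 4 panels, h=0.4000): 1.313225
R_{1,1} = 1.151232 + (1.151232 − 0.456183)/3 = 1.382915
R_{2,1} = 1.313225 + (1.313225 − 1.151232)/3 = 1.367223
R_{2,2} = 1.367223 + (1.367223 − 1.382915)/15 = 1.366177

1.3662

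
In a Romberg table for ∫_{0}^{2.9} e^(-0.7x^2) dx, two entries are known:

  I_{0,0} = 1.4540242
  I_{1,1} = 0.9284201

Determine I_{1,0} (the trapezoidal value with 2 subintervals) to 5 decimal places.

From I_{1,1} = (4·I_{1,0} − I_{0,0})/3, solve for I_{1,0}:
4·I_{1,0} = 3·0.9284201 + 1.4540242 = 4.2392845
I_{1,0} = 1.0598211

1.05982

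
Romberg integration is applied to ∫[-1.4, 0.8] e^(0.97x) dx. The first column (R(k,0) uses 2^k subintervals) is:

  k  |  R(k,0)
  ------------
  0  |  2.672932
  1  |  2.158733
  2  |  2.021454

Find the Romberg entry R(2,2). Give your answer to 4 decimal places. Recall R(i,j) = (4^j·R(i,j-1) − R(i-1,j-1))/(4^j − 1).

1.9749

Richardson extrapolation on the trapezoidal column (denominator 4−1=3):
R(1,1) = (4·2.158733 − 2.672932) / 3 = 1.987333
R(2,1) = (4·2.021454 − 2.158733) / 3 = 1.975694
R(2,2) = (16·1.975694 − 1.987333) / 15 = 1.974918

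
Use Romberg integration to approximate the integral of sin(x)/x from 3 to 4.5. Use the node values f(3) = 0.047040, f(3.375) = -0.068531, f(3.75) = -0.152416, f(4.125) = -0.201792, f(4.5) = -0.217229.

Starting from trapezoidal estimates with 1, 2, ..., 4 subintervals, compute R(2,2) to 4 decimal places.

R(0,0) (trapezoid, 1 panel, h=1.5000): -0.127642
R(1,0) (trapezoid, 2 panels, h=0.7500): -0.178133
R(2,0) (trapezoid, 4 panels, h=0.3750): -0.190438
R(1,1) = -0.178133 + (-0.178133 − (-0.127642))/3 = -0.194963
R(2,1) = -0.190438 + (-0.190438 − (-0.178133))/3 = -0.194540
R(2,2) = -0.194540 + (-0.194540 − (-0.194963))/15 = -0.194512

-0.1945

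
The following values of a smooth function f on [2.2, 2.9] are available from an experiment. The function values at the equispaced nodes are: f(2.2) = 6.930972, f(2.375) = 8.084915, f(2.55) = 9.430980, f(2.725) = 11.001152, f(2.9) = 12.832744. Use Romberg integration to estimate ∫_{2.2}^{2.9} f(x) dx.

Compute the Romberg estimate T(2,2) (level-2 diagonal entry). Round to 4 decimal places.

T(0,0) (trapezoid, 1 panel, h=0.7000): 6.917301
T(1,0) (trapezoid, 2 panels, h=0.3500): 6.759493
T(2,0) (trapezoid, 4 panels, h=0.1750): 6.719808
T(1,1) = 6.759493 + (6.759493 − 6.917301)/3 = 6.706890
T(2,1) = 6.719808 + (6.719808 − 6.759493)/3 = 6.706580
T(2,2) = 6.706580 + (6.706580 − 6.706890)/15 = 6.706559

6.7066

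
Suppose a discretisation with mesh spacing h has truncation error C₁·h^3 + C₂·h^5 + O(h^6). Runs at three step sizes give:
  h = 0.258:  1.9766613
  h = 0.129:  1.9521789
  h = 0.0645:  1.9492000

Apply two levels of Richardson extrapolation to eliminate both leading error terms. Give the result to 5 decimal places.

First eliminate the h^3 term (factor 2^3 = 8):
  B₁ = (8·1.9521789 − 1.9766613)/7 = 1.9486814
  B₂ = (8·1.9492000 − 1.9521789)/7 = 1.9487744
Then eliminate the h^5 term (factor 2^5 = 32):
  (32·1.9487744 − 1.9486814)/31 = 1.9487774

1.94878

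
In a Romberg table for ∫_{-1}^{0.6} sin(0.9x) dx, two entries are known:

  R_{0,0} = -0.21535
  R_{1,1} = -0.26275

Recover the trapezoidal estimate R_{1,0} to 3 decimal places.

-0.251

From R_{1,1} = (4·R_{1,0} − R_{0,0})/3, solve for R_{1,0}:
4·R_{1,0} = 3·(-0.26275) + (-0.21535) = -1.00360
R_{1,0} = -0.25090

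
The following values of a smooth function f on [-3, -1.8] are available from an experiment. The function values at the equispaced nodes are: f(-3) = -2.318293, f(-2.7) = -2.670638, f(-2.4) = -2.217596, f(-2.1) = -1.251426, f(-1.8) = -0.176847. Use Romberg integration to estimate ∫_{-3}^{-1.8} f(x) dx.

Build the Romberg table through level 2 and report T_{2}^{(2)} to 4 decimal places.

T_{0}^{(0)} (trapezoid, 1 panel, h=1.2000): -1.497084
T_{1}^{(0)} (trapezoid, 2 panels, h=0.6000): -2.079100
T_{2}^{(0)} (trapezoid, 4 panels, h=0.3000): -2.216169
T_{1}^{(1)} = -2.079100 + (-2.079100 − (-1.497084))/3 = -2.273105
T_{2}^{(1)} = -2.216169 + (-2.216169 − (-2.079100))/3 = -2.261859
T_{2}^{(2)} = -2.261859 + (-2.261859 − (-2.273105))/15 = -2.261109

-2.2611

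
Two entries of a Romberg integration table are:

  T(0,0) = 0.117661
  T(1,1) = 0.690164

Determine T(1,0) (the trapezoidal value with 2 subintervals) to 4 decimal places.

From T(1,1) = (4·T(1,0) − T(0,0))/3, solve for T(1,0):
4·T(1,0) = 3·0.690164 + 0.117661 = 2.188153
T(1,0) = 0.547038

0.5470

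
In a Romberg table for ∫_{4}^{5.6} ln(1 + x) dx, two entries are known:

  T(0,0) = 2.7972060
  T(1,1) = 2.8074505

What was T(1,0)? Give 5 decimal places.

2.80489

From T(1,1) = (4·T(1,0) − T(0,0))/3, solve for T(1,0):
4·T(1,0) = 3·2.8074505 + 2.7972060 = 11.2195575
T(1,0) = 2.8048894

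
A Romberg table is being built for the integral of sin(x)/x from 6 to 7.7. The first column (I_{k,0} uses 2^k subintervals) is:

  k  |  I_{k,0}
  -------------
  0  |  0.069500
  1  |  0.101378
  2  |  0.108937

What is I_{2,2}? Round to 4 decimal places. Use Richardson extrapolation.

0.1114

Richardson extrapolation on the trapezoidal column (denominator 4−1=3):
I_{1,1} = (4·0.101378 − 0.069500) / 3 = 0.112004
I_{2,1} = (4·0.108937 − 0.101378) / 3 = 0.111457
I_{2,2} = (16·0.111457 − 0.112004) / 15 = 0.111421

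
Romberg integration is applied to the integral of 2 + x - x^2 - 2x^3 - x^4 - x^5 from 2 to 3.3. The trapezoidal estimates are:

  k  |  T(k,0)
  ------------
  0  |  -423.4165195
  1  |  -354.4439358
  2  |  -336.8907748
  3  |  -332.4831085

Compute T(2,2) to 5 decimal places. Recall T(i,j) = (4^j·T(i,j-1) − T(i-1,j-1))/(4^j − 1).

-331.01216

Richardson extrapolation on the trapezoidal column (denominator 4−1=3):
T(1,1) = (4·(-354.4439358) − (-423.4165195)) / 3 = -331.4530746
T(2,1) = -336.8907748 + (-336.8907748 − (-354.4439358))/3 = -331.0397211
T(2,2) = -331.0397211 + (-331.0397211 − (-331.4530746))/15 = -331.0121642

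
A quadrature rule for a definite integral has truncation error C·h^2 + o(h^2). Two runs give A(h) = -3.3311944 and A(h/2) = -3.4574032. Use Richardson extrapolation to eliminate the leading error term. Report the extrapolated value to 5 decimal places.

The leading error scales as h^2; refining by a factor of 2 reduces it by 2^2 = 4.
Extrapolated value = (4·A(h/2) − A(h)) / (4 − 1)
= (4·(-3.4574032) − (-3.3311944)) / 3
= -10.4984184 / 3 = -3.4994728

-3.49947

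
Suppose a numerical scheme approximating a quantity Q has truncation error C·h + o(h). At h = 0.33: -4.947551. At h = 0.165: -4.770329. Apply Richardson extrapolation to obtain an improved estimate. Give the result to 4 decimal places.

-4.5931

Extrapolated value = (2·A(h/2) − A(h)) / (2 − 1)
= (2·(-4.770329) − (-4.947551)) / 1
= -4.593107 / 1 = -4.593107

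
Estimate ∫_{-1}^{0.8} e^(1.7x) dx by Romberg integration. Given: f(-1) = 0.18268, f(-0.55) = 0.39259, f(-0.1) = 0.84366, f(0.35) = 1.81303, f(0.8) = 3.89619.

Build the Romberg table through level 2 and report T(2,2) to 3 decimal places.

2.185

T(0,0) (trapezoid, 1 panel, h=1.8000): 3.67098
T(1,0) (trapezoid, 2 panels, h=0.9000): 2.59479
T(2,0) (trapezoid, 4 panels, h=0.4500): 2.28992
T(1,1) = 2.59479 + (2.59479 − 3.67098)/3 = 2.23606
T(2,1) = 2.28992 + (2.28992 − 2.59479)/3 = 2.18830
T(2,2) = 2.18830 + (2.18830 − 2.23606)/15 = 2.18512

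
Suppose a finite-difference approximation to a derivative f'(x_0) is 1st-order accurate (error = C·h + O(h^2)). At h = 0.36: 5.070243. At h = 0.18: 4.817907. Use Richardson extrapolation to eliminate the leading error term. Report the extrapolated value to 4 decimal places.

Extrapolated value = (2·A(h/2) − A(h)) / (2 − 1)
= (2·4.817907 − 5.070243) / 1
= 4.565571 / 1 = 4.565571

4.5656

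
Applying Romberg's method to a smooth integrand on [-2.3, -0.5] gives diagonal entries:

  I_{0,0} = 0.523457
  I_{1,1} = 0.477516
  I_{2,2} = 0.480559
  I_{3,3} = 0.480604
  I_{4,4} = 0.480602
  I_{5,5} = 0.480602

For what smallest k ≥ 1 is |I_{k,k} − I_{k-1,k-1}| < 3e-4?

k = 3

|I_{1,1} − I_{0,0}| = 0.045941 ≥ 3e-4
|I_{2,2} − I_{1,1}| = 0.003043 ≥ 3e-4
|I_{3,3} − I_{2,2}| = 0.000045 < 3e-4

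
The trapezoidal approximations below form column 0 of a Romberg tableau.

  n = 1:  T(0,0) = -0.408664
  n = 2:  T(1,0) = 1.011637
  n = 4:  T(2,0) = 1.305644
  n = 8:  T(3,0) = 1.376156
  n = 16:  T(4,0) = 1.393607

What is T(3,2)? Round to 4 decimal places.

1.3994

T(2,1) = (4·1.305644 − 1.011637) / 3 = 1.403646
T(3,1) = (4·1.376156 − 1.305644) / 3 = 1.399660
T(3,2) = (16·1.399660 − 1.403646) / 15 = 1.399394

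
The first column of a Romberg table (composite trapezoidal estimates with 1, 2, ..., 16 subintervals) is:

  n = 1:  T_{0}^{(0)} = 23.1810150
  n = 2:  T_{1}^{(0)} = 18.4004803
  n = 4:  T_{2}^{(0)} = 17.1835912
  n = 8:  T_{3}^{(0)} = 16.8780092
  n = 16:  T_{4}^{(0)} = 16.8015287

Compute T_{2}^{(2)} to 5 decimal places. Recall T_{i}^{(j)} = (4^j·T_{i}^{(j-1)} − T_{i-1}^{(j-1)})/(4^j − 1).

16.77603

Richardson extrapolation on the trapezoidal column (denominator 4−1=3):
T_{1}^{(1)} = (4·18.4004803 − 23.1810150) / 3 = 16.8069687
T_{2}^{(1)} = 17.1835912 + (17.1835912 − 18.4004803)/3 = 16.7779615
T_{2}^{(2)} = 16.7779615 + (16.7779615 − 16.8069687)/15 = 16.7760277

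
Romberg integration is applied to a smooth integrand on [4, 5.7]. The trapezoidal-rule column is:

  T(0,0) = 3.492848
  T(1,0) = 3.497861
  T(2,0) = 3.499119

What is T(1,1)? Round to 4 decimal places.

3.4995

Richardson extrapolation on the trapezoidal column (denominator 4−1=3):
T(1,1) = 3.497861 + (3.497861 − 3.492848)/3 = 3.499532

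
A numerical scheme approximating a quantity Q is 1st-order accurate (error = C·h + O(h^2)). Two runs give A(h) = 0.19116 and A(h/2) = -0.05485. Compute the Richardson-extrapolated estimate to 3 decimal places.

Extrapolated value = (2·A(h/2) − A(h)) / (2 − 1)
= (2·(-0.05485) − 0.19116) / 1
= -0.30086 / 1 = -0.30086

-0.301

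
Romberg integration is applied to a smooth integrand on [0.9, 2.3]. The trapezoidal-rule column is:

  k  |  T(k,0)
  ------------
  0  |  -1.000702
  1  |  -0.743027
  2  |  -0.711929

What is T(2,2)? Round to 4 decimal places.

-0.7045

Richardson extrapolation on the trapezoidal column (denominator 4−1=3):
T(1,1) = (4·(-0.743027) − (-1.000702)) / 3 = -0.657135
T(2,1) = (4·(-0.711929) − (-0.743027)) / 3 = -0.701563
T(2,2) = (16·(-0.701563) − (-0.657135)) / 15 = -0.704525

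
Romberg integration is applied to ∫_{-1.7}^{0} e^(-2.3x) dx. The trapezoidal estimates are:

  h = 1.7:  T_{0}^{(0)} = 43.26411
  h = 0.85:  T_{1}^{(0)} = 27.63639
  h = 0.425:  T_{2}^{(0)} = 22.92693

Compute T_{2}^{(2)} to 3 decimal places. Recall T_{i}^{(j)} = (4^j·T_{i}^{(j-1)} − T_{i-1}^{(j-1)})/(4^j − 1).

Richardson extrapolation on the trapezoidal column (denominator 4−1=3):
T_{1}^{(1)} = 27.63639 + (27.63639 − 43.26411)/3 = 22.42715
T_{2}^{(1)} = (4·22.92693 − 27.63639) / 3 = 21.35711
T_{2}^{(2)} = (16·21.35711 − 22.42715) / 15 = 21.28577

21.286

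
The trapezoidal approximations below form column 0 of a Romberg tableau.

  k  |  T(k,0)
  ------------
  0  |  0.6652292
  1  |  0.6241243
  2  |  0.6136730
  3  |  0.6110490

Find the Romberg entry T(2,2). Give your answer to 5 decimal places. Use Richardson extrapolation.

Richardson extrapolation on the trapezoidal column (denominator 4−1=3):
T(1,1) = 0.6241243 + (0.6241243 − 0.6652292)/3 = 0.6104227
T(2,1) = (4·0.6136730 − 0.6241243) / 3 = 0.6101892
T(2,2) = 0.6101892 + (0.6101892 − 0.6104227)/15 = 0.6101736

0.61017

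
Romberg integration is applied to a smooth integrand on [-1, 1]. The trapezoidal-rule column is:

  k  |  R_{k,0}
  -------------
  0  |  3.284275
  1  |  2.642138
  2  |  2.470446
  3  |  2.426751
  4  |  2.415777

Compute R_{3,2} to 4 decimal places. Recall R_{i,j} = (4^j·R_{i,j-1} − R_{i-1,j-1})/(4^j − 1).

2.4121

R_{2,1} = (4·2.470446 − 2.642138) / 3 = 2.413215
R_{3,1} = 2.426751 + (2.426751 − 2.470446)/3 = 2.412186
R_{3,2} = (16·2.412186 − 2.413215) / 15 = 2.412117
(Column j=1 coincides with Simpson's rule on the same nodes.)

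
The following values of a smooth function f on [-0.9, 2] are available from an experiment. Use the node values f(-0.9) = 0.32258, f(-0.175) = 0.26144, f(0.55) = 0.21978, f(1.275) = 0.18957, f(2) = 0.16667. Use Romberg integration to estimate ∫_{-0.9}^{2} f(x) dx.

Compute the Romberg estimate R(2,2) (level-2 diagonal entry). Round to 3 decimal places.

R(0,0) (trapezoid, 1 panel, h=2.9000): 0.70941
R(1,0) (trapezoid, 2 panels, h=1.4500): 0.67339
R(2,0) (trapezoid, 4 panels, h=0.7250): 0.66368
R(1,1) = 0.67339 + (0.67339 − 0.70941)/3 = 0.66138
R(2,1) = 0.66368 + (0.66368 − 0.67339)/3 = 0.66044
R(2,2) = 0.66044 + (0.66044 − 0.66138)/15 = 0.66038

0.660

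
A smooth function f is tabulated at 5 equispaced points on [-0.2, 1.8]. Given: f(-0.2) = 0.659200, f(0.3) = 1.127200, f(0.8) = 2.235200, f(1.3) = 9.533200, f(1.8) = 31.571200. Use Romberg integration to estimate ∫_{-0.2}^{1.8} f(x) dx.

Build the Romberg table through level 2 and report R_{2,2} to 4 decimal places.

R_{0,0} (trapezoid, 1 panel, h=2.0000): 32.230400
R_{1,0} (trapezoid, 2 panels, h=1.0000): 18.350400
R_{2,0} (trapezoid, 4 panels, h=0.5000): 14.505400
R_{1,1} = 18.350400 + (18.350400 − 32.230400)/3 = 13.723733
R_{2,1} = 14.505400 + (14.505400 − 18.350400)/3 = 13.223733
R_{2,2} = 13.223733 + (13.223733 − 13.723733)/15 = 13.190400

13.1904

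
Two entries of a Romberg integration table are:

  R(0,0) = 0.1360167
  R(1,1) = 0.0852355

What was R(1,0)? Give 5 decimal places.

From R(1,1) = (4·R(1,0) − R(0,0))/3, solve for R(1,0):
4·R(1,0) = 3·0.0852355 + 0.1360167 = 0.3917232
R(1,0) = 0.0979308

0.09793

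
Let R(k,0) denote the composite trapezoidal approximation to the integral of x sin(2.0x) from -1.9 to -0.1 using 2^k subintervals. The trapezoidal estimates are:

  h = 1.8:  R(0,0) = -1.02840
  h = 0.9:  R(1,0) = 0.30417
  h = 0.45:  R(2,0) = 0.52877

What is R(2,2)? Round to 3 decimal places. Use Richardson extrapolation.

Richardson extrapolation on the trapezoidal column (denominator 4−1=3):
R(1,1) = (4·0.30417 − (-1.02840)) / 3 = 0.74836
R(2,1) = (4·0.52877 − 0.30417) / 3 = 0.60364
R(2,2) = 0.60364 + (0.60364 − 0.74836)/15 = 0.59399
(Column j=1 coincides with Simpson's rule on the same nodes.)

0.594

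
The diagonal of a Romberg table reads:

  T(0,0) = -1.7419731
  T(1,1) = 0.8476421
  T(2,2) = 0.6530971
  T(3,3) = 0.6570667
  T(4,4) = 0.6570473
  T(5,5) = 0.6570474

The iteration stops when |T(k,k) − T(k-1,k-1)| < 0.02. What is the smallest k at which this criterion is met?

|T(1,1) − T(0,0)| = 2.5896152 ≥ 0.02
|T(2,2) − T(1,1)| = 0.1945450 ≥ 0.02
|T(3,3) − T(2,2)| = 0.0039696 < 0.02

k = 3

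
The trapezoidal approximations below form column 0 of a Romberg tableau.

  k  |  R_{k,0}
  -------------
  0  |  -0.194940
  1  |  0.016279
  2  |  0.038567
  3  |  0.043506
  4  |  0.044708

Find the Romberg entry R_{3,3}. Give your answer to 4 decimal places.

R_{1,1} = (4·0.016279 − (-0.194940)) / 3 = 0.086685
R_{2,1} = (4·0.038567 − 0.016279) / 3 = 0.045996
R_{3,1} = 0.043506 + (0.043506 − 0.038567)/3 = 0.045152
R_{2,2} = 0.045996 + (0.045996 − 0.086685)/15 = 0.043283
R_{3,2} = 0.045152 + (0.045152 − 0.045996)/15 = 0.045096
R_{3,3} = 0.045096 + (0.045096 − 0.043283)/63 = 0.045125

0.0451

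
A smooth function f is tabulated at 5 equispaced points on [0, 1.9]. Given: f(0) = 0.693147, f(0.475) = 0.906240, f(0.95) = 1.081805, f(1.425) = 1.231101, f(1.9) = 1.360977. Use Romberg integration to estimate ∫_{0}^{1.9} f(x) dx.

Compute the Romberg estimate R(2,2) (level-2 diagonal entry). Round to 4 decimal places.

R(0,0) (trapezoid, 1 panel, h=1.9000): 1.951418
R(1,0) (trapezoid, 2 panels, h=0.9500): 2.003424
R(2,0) (trapezoid, 4 panels, h=0.4750): 2.016949
R(1,1) = 2.003424 + (2.003424 − 1.951418)/3 = 2.020759
R(2,1) = 2.016949 + (2.016949 − 2.003424)/3 = 2.021457
R(2,2) = 2.021457 + (2.021457 − 2.020759)/15 = 2.021504

2.0215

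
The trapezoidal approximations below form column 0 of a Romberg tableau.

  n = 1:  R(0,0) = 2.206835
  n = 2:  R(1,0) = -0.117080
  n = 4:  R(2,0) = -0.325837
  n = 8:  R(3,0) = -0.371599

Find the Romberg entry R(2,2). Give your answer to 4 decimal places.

-0.3623

Richardson extrapolation on the trapezoidal column (denominator 4−1=3):
R(1,1) = (4·(-0.117080) − 2.206835) / 3 = -0.891718
R(2,1) = -0.325837 + (-0.325837 − (-0.117080))/3 = -0.395423
R(2,2) = -0.395423 + (-0.395423 − (-0.891718))/15 = -0.362337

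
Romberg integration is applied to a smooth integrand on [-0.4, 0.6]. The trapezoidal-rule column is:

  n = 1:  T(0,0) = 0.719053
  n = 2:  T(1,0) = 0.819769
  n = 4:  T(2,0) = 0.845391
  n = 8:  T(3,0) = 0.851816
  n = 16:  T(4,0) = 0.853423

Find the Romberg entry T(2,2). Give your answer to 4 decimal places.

0.8540

Richardson extrapolation on the trapezoidal column (denominator 4−1=3):
T(1,1) = 0.819769 + (0.819769 − 0.719053)/3 = 0.853341
T(2,1) = (4·0.845391 − 0.819769) / 3 = 0.853932
T(2,2) = (16·0.853932 − 0.853341) / 15 = 0.853971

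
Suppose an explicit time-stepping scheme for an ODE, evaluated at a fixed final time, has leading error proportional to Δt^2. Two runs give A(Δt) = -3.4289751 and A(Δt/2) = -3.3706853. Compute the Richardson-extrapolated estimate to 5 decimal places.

-3.35126

Extrapolated value = (4·A(Δt/2) − A(Δt)) / (4 − 1)
= (4·(-3.3706853) − (-3.4289751)) / 3
= -10.0537661 / 3 = -3.3512554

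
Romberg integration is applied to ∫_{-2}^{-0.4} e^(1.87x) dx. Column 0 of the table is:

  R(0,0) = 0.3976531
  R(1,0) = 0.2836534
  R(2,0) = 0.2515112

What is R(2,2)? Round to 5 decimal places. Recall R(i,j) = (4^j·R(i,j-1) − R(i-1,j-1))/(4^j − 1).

0.24047

R(1,1) = (4·0.2836534 − 0.3976531) / 3 = 0.2456535
R(2,1) = 0.2515112 + (0.2515112 − 0.2836534)/3 = 0.2407971
R(2,2) = 0.2407971 + (0.2407971 − 0.2456535)/15 = 0.2404733
(Column j=1 coincides with Simpson's rule on the same nodes.)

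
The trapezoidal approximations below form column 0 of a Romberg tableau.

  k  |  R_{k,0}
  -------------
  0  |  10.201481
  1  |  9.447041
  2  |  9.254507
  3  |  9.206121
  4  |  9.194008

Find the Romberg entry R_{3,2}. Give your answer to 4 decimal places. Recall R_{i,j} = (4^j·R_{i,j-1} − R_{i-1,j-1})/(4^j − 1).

R_{2,1} = (4·9.254507 − 9.447041) / 3 = 9.190329
R_{3,1} = 9.206121 + (9.206121 − 9.254507)/3 = 9.189992
R_{3,2} = 9.189992 + (9.189992 − 9.190329)/15 = 9.189970

9.1900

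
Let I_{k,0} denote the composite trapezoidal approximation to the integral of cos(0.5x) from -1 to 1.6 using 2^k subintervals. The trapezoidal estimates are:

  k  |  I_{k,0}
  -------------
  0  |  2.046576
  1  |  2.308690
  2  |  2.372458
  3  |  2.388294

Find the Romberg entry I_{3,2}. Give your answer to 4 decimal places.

2.3936

Richardson extrapolation on the trapezoidal column (denominator 4−1=3):
I_{2,1} = 2.372458 + (2.372458 − 2.308690)/3 = 2.393714
I_{3,1} = (4·2.388294 − 2.372458) / 3 = 2.393573
I_{3,2} = (16·2.393573 − 2.393714) / 15 = 2.393564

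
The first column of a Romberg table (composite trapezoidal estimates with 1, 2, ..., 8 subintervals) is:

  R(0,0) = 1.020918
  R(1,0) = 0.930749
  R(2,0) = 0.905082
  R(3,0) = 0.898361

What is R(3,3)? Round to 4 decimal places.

R(1,1) = 0.930749 + (0.930749 − 1.020918)/3 = 0.900693
R(2,1) = (4·0.905082 − 0.930749) / 3 = 0.896526
R(3,1) = 0.898361 + (0.898361 − 0.905082)/3 = 0.896121
R(2,2) = 0.896526 + (0.896526 − 0.900693)/15 = 0.896248
R(3,2) = (16·0.896121 − 0.896526) / 15 = 0.896094
R(3,3) = (64·0.896094 − 0.896248) / 63 = 0.896092

0.8961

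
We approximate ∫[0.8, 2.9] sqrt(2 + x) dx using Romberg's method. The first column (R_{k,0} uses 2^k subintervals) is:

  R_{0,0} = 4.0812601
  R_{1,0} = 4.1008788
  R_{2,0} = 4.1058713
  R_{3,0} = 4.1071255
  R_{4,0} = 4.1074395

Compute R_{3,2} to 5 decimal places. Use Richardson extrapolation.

Richardson extrapolation on the trapezoidal column (denominator 4−1=3):
R_{2,1} = (4·4.1058713 − 4.1008788) / 3 = 4.1075355
R_{3,1} = 4.1071255 + (4.1071255 − 4.1058713)/3 = 4.1075436
R_{3,2} = 4.1075436 + (4.1075436 − 4.1075355)/15 = 4.1075441

4.10754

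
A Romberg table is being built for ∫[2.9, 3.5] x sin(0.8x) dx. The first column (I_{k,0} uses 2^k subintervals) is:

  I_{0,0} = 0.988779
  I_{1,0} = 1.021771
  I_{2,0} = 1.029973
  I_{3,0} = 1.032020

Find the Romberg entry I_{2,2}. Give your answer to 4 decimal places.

1.0327

I_{1,1} = 1.021771 + (1.021771 − 0.988779)/3 = 1.032768
I_{2,1} = (4·1.029973 − 1.021771) / 3 = 1.032707
I_{2,2} = (16·1.032707 − 1.032768) / 15 = 1.032703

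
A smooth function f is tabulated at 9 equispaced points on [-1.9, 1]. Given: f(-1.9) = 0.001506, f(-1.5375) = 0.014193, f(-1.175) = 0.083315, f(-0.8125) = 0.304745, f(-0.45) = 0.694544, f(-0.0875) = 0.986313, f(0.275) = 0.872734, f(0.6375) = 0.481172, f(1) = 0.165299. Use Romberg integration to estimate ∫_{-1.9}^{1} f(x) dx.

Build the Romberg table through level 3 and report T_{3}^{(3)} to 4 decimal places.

1.2811

T_{0}^{(0)} (trapezoid, 1 panel, h=2.9000): 0.241867
T_{1}^{(0)} (trapezoid, 2 panels, h=1.4500): 1.128022
T_{2}^{(0)} (trapezoid, 4 panels, h=0.7250): 1.257147
T_{3}^{(0)} (trapezoid, 8 panels, h=0.3625): 1.276152
T_{1}^{(1)} = 1.128022 + (1.128022 − 0.241867)/3 = 1.423407
T_{2}^{(1)} = 1.257147 + (1.257147 − 1.128022)/3 = 1.300189
T_{3}^{(1)} = 1.276152 + (1.276152 − 1.257147)/3 = 1.282487
T_{2}^{(2)} = 1.300189 + (1.300189 − 1.423407)/15 = 1.291974
T_{3}^{(2)} = 1.282487 + (1.282487 − 1.300189)/15 = 1.281307
T_{3}^{(3)} = 1.281307 + (1.281307 − 1.291974)/63 = 1.281138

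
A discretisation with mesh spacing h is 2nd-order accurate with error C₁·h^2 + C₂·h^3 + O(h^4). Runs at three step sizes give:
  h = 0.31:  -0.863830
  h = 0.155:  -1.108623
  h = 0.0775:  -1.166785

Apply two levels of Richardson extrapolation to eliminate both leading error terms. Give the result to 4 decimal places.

First eliminate the h^2 term (factor 2^2 = 4):
  B₁ = (4·(-1.108623) − (-0.863830))/3 = -1.190221
  B₂ = (4·(-1.166785) − (-1.108623))/3 = -1.186172
Then eliminate the h^3 term (factor 2^3 = 8):
  (8·(-1.186172) − (-1.190221))/7 = -1.185594

-1.1856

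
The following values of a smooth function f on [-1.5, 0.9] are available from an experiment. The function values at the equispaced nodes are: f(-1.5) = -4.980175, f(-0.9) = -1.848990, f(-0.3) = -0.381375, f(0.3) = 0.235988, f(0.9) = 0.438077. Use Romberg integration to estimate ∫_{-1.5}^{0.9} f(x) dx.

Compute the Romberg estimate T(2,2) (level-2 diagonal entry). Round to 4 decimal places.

T(0,0) (trapezoid, 1 panel, h=2.4000): -5.450518
T(1,0) (trapezoid, 2 panels, h=1.2000): -3.182909
T(2,0) (trapezoid, 4 panels, h=0.6000): -2.559256
T(1,1) = -3.182909 + (-3.182909 − (-5.450518))/3 = -2.427039
T(2,1) = -2.559256 + (-2.559256 − (-3.182909))/3 = -2.351372
T(2,2) = -2.351372 + (-2.351372 − (-2.427039))/15 = -2.346328

-2.3463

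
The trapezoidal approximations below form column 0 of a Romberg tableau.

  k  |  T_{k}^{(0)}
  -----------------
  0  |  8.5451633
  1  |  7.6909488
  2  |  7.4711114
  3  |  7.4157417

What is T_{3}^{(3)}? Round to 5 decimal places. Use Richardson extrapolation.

7.39725

Richardson extrapolation on the trapezoidal column (denominator 4−1=3):
T_{1}^{(1)} = 7.6909488 + (7.6909488 − 8.5451633)/3 = 7.4062106
T_{2}^{(1)} = 7.4711114 + (7.4711114 − 7.6909488)/3 = 7.3978323
T_{3}^{(1)} = 7.4157417 + (7.4157417 − 7.4711114)/3 = 7.3972851
T_{2}^{(2)} = 7.3978323 + (7.3978323 − 7.4062106)/15 = 7.3972737
T_{3}^{(2)} = 7.3972851 + (7.3972851 − 7.3978323)/15 = 7.3972486
T_{3}^{(3)} = 7.3972486 + (7.3972486 − 7.3972737)/63 = 7.3972482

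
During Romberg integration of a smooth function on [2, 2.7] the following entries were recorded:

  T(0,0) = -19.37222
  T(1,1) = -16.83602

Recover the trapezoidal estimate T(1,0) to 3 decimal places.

-17.470

From T(1,1) = (4·T(1,0) − T(0,0))/3, solve for T(1,0):
4·T(1,0) = 3·(-16.83602) + (-19.37222) = -69.88028
T(1,0) = -17.47007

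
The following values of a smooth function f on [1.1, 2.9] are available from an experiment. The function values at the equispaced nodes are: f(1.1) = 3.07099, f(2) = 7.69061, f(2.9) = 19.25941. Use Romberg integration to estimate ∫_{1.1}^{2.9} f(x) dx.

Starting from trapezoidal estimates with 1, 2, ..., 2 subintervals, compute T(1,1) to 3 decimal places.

15.928

T(0,0) (trapezoid, 1 panel, h=1.8000): 20.09736
T(1,0) (trapezoid, 2 panels, h=0.9000): 16.97023
T(1,1) = 16.97023 + (16.97023 − 20.09736)/3 = 15.92785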